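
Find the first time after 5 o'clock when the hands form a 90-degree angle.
At t minutes past 5:00, the hour hand is at 30 x 5 + 0.5t degrees and the minute hand is at 6t degrees.
The smaller angle between them is 90 degrees when |30H - 5.5t| = 90 or |30H - 5.5t| = 270.
With H = 5, solve 30 x 5 - 5.5t = +/- target for each target:
  t = (30 x 5 - 90) / 5.5 = 10.91
  t = (30 x 5 + 90) / 5.5 = 43.64
  t = (30 x 5 - 270) / 5.5 = -21.82 (outside (0, 60))
  t = (30 x 5 + 270) / 5.5 = 76.36 (outside (0, 60))
Valid solutions in (0, 60): {10.91, 43.64} minutes.
First occurrence: t = 10.91 minutes.
The hands are at right angles at 10.91 minutes past 5:00.

Final answer: 10.91 minutes past 5:00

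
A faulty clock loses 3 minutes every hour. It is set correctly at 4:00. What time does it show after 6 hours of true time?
For every 60 true minutes, the faulty clock advances 60 - 3 = 57 minutes.
True elapsed: 6 hours = 360 minutes.
Faulty clock advances: 360 x 57/60 = 342 minutes (drift: 18 minutes behind).
Shown time: 4:00 + 342 minutes = 9:42.

Final answer: 9:42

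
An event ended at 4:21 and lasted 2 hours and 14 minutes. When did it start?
Starting time: 4:21 = 261 total minutes past 12:00
Subtracting: 2 hours and 14 minutes = 134 minutes
261 - 134 = 127 minutes
= 2 hours and 7 minutes past 12:00 = 2:07

Final answer: 2:07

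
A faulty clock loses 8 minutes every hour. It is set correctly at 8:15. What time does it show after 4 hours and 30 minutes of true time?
For every 60 true minutes, the faulty clock advances 60 - 8 = 52 minutes.
True elapsed: 4 hours and 30 minutes = 270 minutes.
Faulty clock advances: 270 x 52/60 = 234 minutes (drift: 36 minutes behind).
Shown time: 8:15 + 234 minutes = 12:09.

Final answer: 12:09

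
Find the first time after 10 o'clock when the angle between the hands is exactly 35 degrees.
At t minutes past 10:00, the hour hand is at 30 x 10 + 0.5t degrees and the minute hand is at 6t degrees.
The smaller angle between them is 35 degrees when |30H - 5.5t| = 35 or |30H - 5.5t| = 325.
With H = 10, solve 30 x 10 - 5.5t = +/- target for each target:
  t = (30 x 10 - 35) / 5.5 = 48.18
  t = (30 x 10 + 35) / 5.5 = 60.91 (outside (0, 60))
  t = (30 x 10 - 325) / 5.5 = -4.55 (outside (0, 60))
  t = (30 x 10 + 325) / 5.5 = 113.64 (outside (0, 60))
Valid solutions in (0, 60): {48.18} minutes.
The first occurrence is t = 48.18 minutes.
The hands form a 35-degree angle at 48.18 minutes past 10:00.

Final answer: 48.18 minutes past 10:00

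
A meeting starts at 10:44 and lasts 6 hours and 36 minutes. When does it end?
Starting time: 10:44
Adding 36 minutes to 44 minutes: 44 + 36 = 80 minutes = 1 hour and 20 minutes
Adding 6 hours: 10 + 6 + 1 (carry) = 17 - 12 = 5
Final time: 5:20

Final answer: 5:20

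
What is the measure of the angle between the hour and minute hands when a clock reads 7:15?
Hour hand position: 7 x 30 + 15 x 0.5 = 217.5 degrees
Minute hand position: 15 x 6 = 90 degrees
Difference: |217.5 - 90| = 127.5 degrees
The angle between the hands is 127.5 degrees

Final answer: 127.5 degrees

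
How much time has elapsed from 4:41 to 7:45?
From 4:41 to 7:45:
(7 x 60 + 45) - (4 x 60 + 41) = 465 - 281 = 184 minutes
= 3 hours and 4 minutes

Final answer: 3 hours and 4 minutes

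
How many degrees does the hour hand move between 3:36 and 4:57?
The hour hand moves 0.5 degrees per minute.
Time elapsed: 4:57 - 3:36 = 81 minutes
Angular displacement: 81 x 0.5 = 40.5 degrees

Final answer: 40.5 degrees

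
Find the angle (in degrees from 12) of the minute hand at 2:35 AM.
The minute hand moves 6 degrees per minute.
At 2:35: 35 x 6 = 210 degrees

Final answer: 210 degrees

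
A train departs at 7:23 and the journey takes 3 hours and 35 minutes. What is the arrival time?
Starting time: 7:23
Adding 35 minutes to 23 minutes: 23 + 35 = 58 minutes
Adding 3 hours: 7 + 3 = 10
Final time: 10:58

Final answer: 10:58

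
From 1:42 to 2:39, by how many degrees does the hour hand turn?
The hour hand moves 0.5 degrees per minute.
Time elapsed: 2:39 - 1:42 = 57 minutes
Angular displacement: 57 x 0.5 = 28.5 degrees

Final answer: 28.5 degrees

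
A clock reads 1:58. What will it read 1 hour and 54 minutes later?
Starting time: 1:58
Adding 54 minutes to 58 minutes: 58 + 54 = 112 minutes = 1 hour and 52 minutes
Adding 1 hour: 1 + 1 + 1 (carry) = 3
Final time: 3:52

Final answer: 3:52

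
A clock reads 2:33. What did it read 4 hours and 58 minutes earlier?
Starting time: 2:33 = 153 total minutes past 12:00
Subtracting: 4 hours and 58 minutes = 298 minutes
153 - 298 = -145 (negative, add 12 hours = 720) = 575 minutes
= 9 hours and 35 minutes past 12:00 = 9:35

Final answer: 9:35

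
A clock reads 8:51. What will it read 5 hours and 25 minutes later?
Starting time: 8:51
Adding 25 minutes to 51 minutes: 51 + 25 = 76 minutes = 1 hour and 16 minutes
Adding 5 hours: 8 + 5 + 1 (carry) = 14 - 12 = 2
Final time: 2:16

Final answer: 2:16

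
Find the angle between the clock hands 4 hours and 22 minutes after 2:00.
First find the time 4 hours and 22 minutes after 2:00.
Total minutes: 2 x 60 + 0 + 4 x 60 + 22 = 382.
382 mod 720 = 382 minutes = 6:22.
Now compute the angle at 6:22:
Hour hand: 6 x 30 + 22 x 0.5 = 191 degrees
Minute hand: 22 x 6 = 132 degrees
Difference: |191 - 132| = 59 degrees
The angle is 59 degrees

Final answer: 59 degrees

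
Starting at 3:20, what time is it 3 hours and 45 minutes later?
Starting time: 3:20
Adding 45 minutes to 20 minutes: 20 + 45 = 65 minutes = 1 hour and 5 minutes
Adding 3 hours: 3 + 3 + 1 (carry) = 7
Final time: 7:05

Final answer: 7:05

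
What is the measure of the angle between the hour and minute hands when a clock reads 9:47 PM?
Hour hand position: 9 x 30 + 47 x 0.5 = 293.5 degrees
Minute hand position: 47 x 6 = 282 degrees
Difference: |293.5 - 282| = 11.5 degrees
The angle between the hands is 11.5 degrees

Final answer: 11.5 degrees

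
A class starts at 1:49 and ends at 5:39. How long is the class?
From 1:49 to 5:39:
(5 x 60 + 39) - (1 x 60 + 49) = 339 - 109 = 230 minutes
= 3 hours and 50 minutes

Final answer: 3 hours and 50 minutes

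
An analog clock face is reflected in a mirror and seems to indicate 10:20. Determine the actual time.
Reflection across the vertical (12-6) axis maps a hand at angle A degrees to (360 - A) degrees, which sends a reading of T minutes past 12:00 to (720 - T) minutes past 12:00.
Mirror reads 10:20 = 620 minutes past 12:00.
Actual time: (720 - 620) mod 720 = 100 minutes = 1:40.

Final answer: 1:40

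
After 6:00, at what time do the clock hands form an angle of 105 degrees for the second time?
At t minutes past 6:00, the hour hand is at 30 x 6 + 0.5t degrees and the minute hand is at 6t degrees.
The smaller angle between them is 105 degrees when |30H - 5.5t| = 105 or |30H - 5.5t| = 255.
With H = 6, solve 30 x 6 - 5.5t = +/- target for each target:
  t = (30 x 6 - 105) / 5.5 = 13.64
  t = (30 x 6 + 105) / 5.5 = 51.82
  t = (30 x 6 - 255) / 5.5 = -13.64 (outside (0, 60))
  t = (30 x 6 + 255) / 5.5 = 79.09 (outside (0, 60))
Valid solutions in (0, 60): {13.64, 51.82} minutes.
The second occurrence is t = 51.82 minutes.
The hands form a 105-degree angle at 51.82 minutes past 6:00.

Final answer: 51.82 minutes past 6:00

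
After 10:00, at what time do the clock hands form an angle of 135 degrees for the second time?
At t minutes past 10:00, the hour hand is at 30 x 10 + 0.5t degrees and the minute hand is at 6t degrees.
The smaller angle between them is 135 degrees when |30H - 5.5t| = 135 or |30H - 5.5t| = 225.
With H = 10, solve 30 x 10 - 5.5t = +/- target for each target:
  t = (30 x 10 - 135) / 5.5 = 30
  t = (30 x 10 + 135) / 5.5 = 79.09 (outside (0, 60))
  t = (30 x 10 - 225) / 5.5 = 13.64
  t = (30 x 10 + 225) / 5.5 = 95.45 (outside (0, 60))
Valid solutions in (0, 60): {13.64, 30} minutes.
The second occurrence is t = 30 minutes.
The hands form a 135-degree angle at 30 minutes past 10:00.

Final answer: 30 minutes past 10:00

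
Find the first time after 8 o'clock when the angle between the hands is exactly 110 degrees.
At t minutes past 8:00, the hour hand is at 30 x 8 + 0.5t degrees and the minute hand is at 6t degrees.
The smaller angle between them is 110 degrees when |30H - 5.5t| = 110 or |30H - 5.5t| = 250.
With H = 8, solve 30 x 8 - 5.5t = +/- target for each target:
  t = (30 x 8 - 110) / 5.5 = 23.64
  t = (30 x 8 + 110) / 5.5 = 63.64 (outside (0, 60))
  t = (30 x 8 - 250) / 5.5 = -1.82 (outside (0, 60))
  t = (30 x 8 + 250) / 5.5 = 89.09 (outside (0, 60))
Valid solutions in (0, 60): {23.64} minutes.
The first occurrence is t = 23.64 minutes.
The hands form a 110-degree angle at 23.64 minutes past 8:00.

Final answer: 23.64 minutes past 8:00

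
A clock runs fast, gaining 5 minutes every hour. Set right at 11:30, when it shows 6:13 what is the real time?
For every 60 true minutes, the faulty clock advances 65 minutes, so 1 faulty-clock minute corresponds to 60/65 true minutes.
From 11:30 to 6:13 on the faulty dial is 403 minutes.
True elapsed: 403 x 60/65 = 372 minutes = 6 hours and 12 minutes.
True time: 11:30 + 6 hours and 12 minutes = 5:42.

Final answer: 5:42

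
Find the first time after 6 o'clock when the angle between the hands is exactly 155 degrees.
At t minutes past 6:00, the hour hand is at 30 x 6 + 0.5t degrees and the minute hand is at 6t degrees.
The smaller angle between them is 155 degrees when |30H - 5.5t| = 155 or |30H - 5.5t| = 205.
With H = 6, solve 30 x 6 - 5.5t = +/- target for each target:
  t = (30 x 6 - 155) / 5.5 = 4.55
  t = (30 x 6 + 155) / 5.5 = 60.91 (outside (0, 60))
  t = (30 x 6 - 205) / 5.5 = -4.55 (outside (0, 60))
  t = (30 x 6 + 205) / 5.5 = 70 (outside (0, 60))
Valid solutions in (0, 60): {4.55} minutes.
The first occurrence is t = 4.55 minutes.
The hands form a 155-degree angle at 4.55 minutes past 6:00.

Final answer: 4.55 minutes past 6:00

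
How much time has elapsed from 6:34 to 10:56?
From 6:34 to 10:56:
(10 x 60 + 56) - (6 x 60 + 34) = 656 - 394 = 262 minutes
= 4 hours and 22 minutes

Final answer: 4 hours and 22 minutes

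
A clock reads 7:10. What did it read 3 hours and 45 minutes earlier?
Starting time: 7:10 = 430 total minutes past 12:00
Subtracting: 3 hours and 45 minutes = 225 minutes
430 - 225 = 205 minutes
= 3 hours and 25 minutes past 12:00 = 3:25

Final answer: 3:25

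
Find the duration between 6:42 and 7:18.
From 6:42 to 7:18:
(7 x 60 + 18) - (6 x 60 + 42) = 438 - 402 = 36 minutes
= 36 minutes

Final answer: 36 minutes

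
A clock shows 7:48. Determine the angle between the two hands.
Hour hand position: 7 x 30 + 48 x 0.5 = 234 degrees
Minute hand position: 48 x 6 = 288 degrees
Difference: |234 - 288| = 54 degrees
The angle between the hands is 54 degrees

Final answer: 54 degrees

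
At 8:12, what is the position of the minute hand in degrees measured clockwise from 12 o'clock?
The minute hand moves 6 degrees per minute.
At 8:12: 12 x 6 = 72 degrees

Final answer: 72 degrees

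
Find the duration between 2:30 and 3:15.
From 2:30 to 3:15:
(3 x 60 + 15) - (2 x 60 + 30) = 195 - 150 = 45 minutes
= 45 minutes

Final answer: 45 minutes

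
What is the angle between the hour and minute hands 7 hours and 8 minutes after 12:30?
First find the time 7 hours and 8 minutes after 12:30.
Total minutes: 12 x 60 + 30 + 7 x 60 + 8 = 1178.
1178 mod 720 = 458 minutes = 7:38.
Now compute the angle at 7:38:
Hour hand: 7 x 30 + 38 x 0.5 = 229 degrees
Minute hand: 38 x 6 = 228 degrees
Difference: |229 - 228| = 1 degrees
The angle is 1 degrees

Final answer: 1 degrees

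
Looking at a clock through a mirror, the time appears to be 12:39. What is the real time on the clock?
Reflection across the vertical (12-6) axis maps a hand at angle A degrees to (360 - A) degrees, which sends a reading of T minutes past 12:00 to (720 - T) minutes past 12:00.
Mirror reads 12:39 = 39 minutes past 12:00.
Actual time: (720 - 39) mod 720 = 681 minutes = 11:21.

Final answer: 11:21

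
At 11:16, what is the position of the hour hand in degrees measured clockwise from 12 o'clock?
The hour hand moves 30 degrees per hour and 0.5 degrees per minute.
At 11:16: (11) x 30 + 16 x 0.5 = 330 + 8 = 338 degrees

Final answer: 338 degrees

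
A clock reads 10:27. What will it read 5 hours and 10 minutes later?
Starting time: 10:27
Adding 10 minutes to 27 minutes: 27 + 10 = 37 minutes
Adding 5 hours: 10 + 5 = 15 - 12 = 3
Final time: 3:37

Final answer: 3:37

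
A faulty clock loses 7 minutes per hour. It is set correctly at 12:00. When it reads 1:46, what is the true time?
For every 60 true minutes, the faulty clock advances 53 minutes, so 1 faulty-clock minute corresponds to 60/53 true minutes.
From 12:00 to 1:46 on the faulty dial is 106 minutes.
True elapsed: 106 x 60/53 = 120 minutes = 2 hours.
True time: 12:00 + 2 hours = 2:00.

Final answer: 2:00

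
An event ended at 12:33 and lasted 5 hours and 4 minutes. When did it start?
Starting time: 12:33 = 33 total minutes past 12:00
Subtracting: 5 hours and 4 minutes = 304 minutes
33 - 304 = -271 (negative, add 12 hours = 720) = 449 minutes
= 7 hours and 29 minutes past 12:00 = 7:29

Final answer: 7:29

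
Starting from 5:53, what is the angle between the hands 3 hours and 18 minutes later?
First find the time 3 hours and 18 minutes after 5:53.
Total minutes: 5 x 60 + 53 + 3 x 60 + 18 = 551.
551 mod 720 = 551 minutes = 9:11.
Now compute the angle at 9:11:
Hour hand: 9 x 30 + 11 x 0.5 = 275.5 degrees
Minute hand: 11 x 6 = 66 degrees
Difference: |275.5 - 66| = 209.5 degrees
Smaller angle: 360 - 209.5 = 150.5 degrees

Final answer: 150.5 degrees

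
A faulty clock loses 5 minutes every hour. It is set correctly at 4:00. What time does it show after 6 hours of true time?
For every 60 true minutes, the faulty clock advances 60 - 5 = 55 minutes.
True elapsed: 6 hours = 360 minutes.
Faulty clock advances: 360 x 55/60 = 330 minutes (drift: 30 minutes behind).
Shown time: 4:00 + 330 minutes = 9:30.

Final answer: 9:30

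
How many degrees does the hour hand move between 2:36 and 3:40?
The hour hand moves 0.5 degrees per minute.
Time elapsed: 3:40 - 2:36 = 64 minutes
Angular displacement: 64 x 0.5 = 32 degrees

Final answer: 32 degrees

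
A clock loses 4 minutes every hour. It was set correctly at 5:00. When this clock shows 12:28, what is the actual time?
For every 60 true minutes, the faulty clock advances 56 minutes, so 1 faulty-clock minute corresponds to 60/56 true minutes.
From 5:00 to 12:28 on the faulty dial is 448 minutes.
True elapsed: 448 x 60/56 = 480 minutes = 8 hours.
True time: 5:00 + 8 hours = 1:00.

Final answer: 1:00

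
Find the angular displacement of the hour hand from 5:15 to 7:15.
The hour hand moves 0.5 degrees per minute.
Time elapsed: 7:15 - 5:15 = 120 minutes
Angular displacement: 120 x 0.5 = 60 degrees

Final answer: 60 degrees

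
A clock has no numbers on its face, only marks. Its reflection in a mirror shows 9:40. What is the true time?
Reflection across the vertical (12-6) axis maps a hand at angle A degrees to (360 - A) degrees, which sends a reading of T minutes past 12:00 to (720 - T) minutes past 12:00.
Mirror reads 9:40 = 580 minutes past 12:00.
Actual time: (720 - 580) mod 720 = 140 minutes = 2:20.

Final answer: 2:20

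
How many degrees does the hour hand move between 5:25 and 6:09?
The hour hand moves 0.5 degrees per minute.
Time elapsed: 6:09 - 5:25 = 44 minutes
Angular displacement: 44 x 0.5 = 22 degrees

Final answer: 22 degrees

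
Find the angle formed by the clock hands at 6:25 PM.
Hour hand position: 6 x 30 + 25 x 0.5 = 192.5 degrees
Minute hand position: 25 x 6 = 150 degrees
Difference: |192.5 - 150| = 42.5 degrees
The angle between the hands is 42.5 degrees

Final answer: 42.5 degrees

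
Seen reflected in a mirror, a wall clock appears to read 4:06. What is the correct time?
Reflection across the vertical (12-6) axis maps a hand at angle A degrees to (360 - A) degrees, which sends a reading of T minutes past 12:00 to (720 - T) minutes past 12:00.
Mirror reads 4:06 = 246 minutes past 12:00.
Actual time: (720 - 246) mod 720 = 474 minutes = 7:54.

Final answer: 7:54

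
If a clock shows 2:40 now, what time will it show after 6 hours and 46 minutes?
Starting time: 2:40
Adding 46 minutes to 40 minutes: 40 + 46 = 86 minutes = 1 hour and 26 minutes
Adding 6 hours: 2 + 6 + 1 (carry) = 9
Final time: 9:26

Final answer: 9:26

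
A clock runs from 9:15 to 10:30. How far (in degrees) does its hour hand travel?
The hour hand moves 0.5 degrees per minute.
Time elapsed: 10:30 - 9:15 = 75 minutes
Angular displacement: 75 x 0.5 = 37.5 degrees

Final answer: 37.5 degrees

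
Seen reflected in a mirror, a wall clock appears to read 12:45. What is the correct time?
Reflection across the vertical (12-6) axis maps a hand at angle A degrees to (360 - A) degrees, which sends a reading of T minutes past 12:00 to (720 - T) minutes past 12:00.
Mirror reads 12:45 = 45 minutes past 12:00.
Actual time: (720 - 45) mod 720 = 675 minutes = 11:15.

Final answer: 11:15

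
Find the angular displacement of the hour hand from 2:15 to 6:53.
The hour hand moves 0.5 degrees per minute.
Time elapsed: 6:53 - 2:15 = 278 minutes
Angular displacement: 278 x 0.5 = 139 degrees

Final answer: 139 degrees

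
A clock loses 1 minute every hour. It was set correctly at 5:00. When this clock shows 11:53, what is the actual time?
For every 60 true minutes, the faulty clock advances 59 minutes, so 1 faulty-clock minute corresponds to 60/59 true minutes.
From 5:00 to 11:53 on the faulty dial is 413 minutes.
True elapsed: 413 x 60/59 = 420 minutes = 7 hours.
True time: 5:00 + 7 hours = 12:00.

Final answer: 12:00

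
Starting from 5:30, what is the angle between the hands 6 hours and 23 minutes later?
First find the time 6 hours and 23 minutes after 5:30.
Total minutes: 5 x 60 + 30 + 6 x 60 + 23 = 713.
713 mod 720 = 713 minutes = 11:53.
Now compute the angle at 11:53:
Hour hand: 11 x 30 + 53 x 0.5 = 356.5 degrees
Minute hand: 53 x 6 = 318 degrees
Difference: |356.5 - 318| = 38.5 degrees
The angle is 38.5 degrees

Final answer: 38.5 degrees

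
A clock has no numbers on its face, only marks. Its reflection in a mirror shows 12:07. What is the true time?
Reflection across the vertical (12-6) axis maps a hand at angle A degrees to (360 - A) degrees, which sends a reading of T minutes past 12:00 to (720 - T) minutes past 12:00.
Mirror reads 12:07 = 7 minutes past 12:00.
Actual time: (720 - 7) mod 720 = 713 minutes = 11:53.

Final answer: 11:53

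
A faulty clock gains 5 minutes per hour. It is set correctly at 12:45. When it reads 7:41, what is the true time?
For every 60 true minutes, the faulty clock advances 65 minutes, so 1 faulty-clock minute corresponds to 60/65 true minutes.
From 12:45 to 7:41 on the faulty dial is 416 minutes.
True elapsed: 416 x 60/65 = 384 minutes = 6 hours and 24 minutes.
True time: 12:45 + 6 hours and 24 minutes = 7:09.

Final answer: 7:09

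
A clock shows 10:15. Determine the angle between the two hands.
Hour hand position: 10 x 30 + 15 x 0.5 = 307.5 degrees
Minute hand position: 15 x 6 = 90 degrees
Difference: |307.5 - 90| = 217.5 degrees
Since 217.5 > 180, the smaller angle is 360 - 217.5 = 142.5 degrees

Final answer: 142.5 degrees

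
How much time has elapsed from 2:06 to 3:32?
From 2:06 to 3:32:
(3 x 60 + 32) - (2 x 60 + 6) = 212 - 126 = 86 minutes
= 1 hour and 26 minutes

Final answer: 1 hour and 26 minutes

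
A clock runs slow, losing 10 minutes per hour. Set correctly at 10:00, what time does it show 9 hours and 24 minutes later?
For every 60 true minutes, the faulty clock advances 60 - 10 = 50 minutes.
True elapsed: 9 hours and 24 minutes = 564 minutes.
Faulty clock advances: 564 x 50/60 = 470 minutes (drift: 94 minutes behind).
Shown time: 10:00 + 470 minutes = 5:50.

Final answer: 5:50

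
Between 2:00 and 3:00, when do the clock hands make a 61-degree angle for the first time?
At t minutes past 2:00, the hour hand is at 30 x 2 + 0.5t degrees and the minute hand is at 6t degrees.
The smaller angle between them is 61 degrees when |30H - 5.5t| = 61 or |30H - 5.5t| = 299.
With H = 2, solve 30 x 2 - 5.5t = +/- target for each target:
  t = (30 x 2 - 61) / 5.5 = -0.18 (outside (0, 60))
  t = (30 x 2 + 61) / 5.5 = 22
  t = (30 x 2 - 299) / 5.5 = -43.45 (outside (0, 60))
  t = (30 x 2 + 299) / 5.5 = 65.27 (outside (0, 60))
Valid solutions in (0, 60): {22} minutes.
The first occurrence is t = 22 minutes.
The hands form a 61-degree angle at 22 minutes past 2:00.

Final answer: 22 minutes past 2:00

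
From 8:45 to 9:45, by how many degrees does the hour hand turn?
The hour hand moves 0.5 degrees per minute.
Time elapsed: 9:45 - 8:45 = 60 minutes
Angular displacement: 60 x 0.5 = 30 degrees

Final answer: 30 degrees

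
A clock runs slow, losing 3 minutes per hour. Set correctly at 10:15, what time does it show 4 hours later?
For every 60 true minutes, the faulty clock advances 60 - 3 = 57 minutes.
True elapsed: 4 hours = 240 minutes.
Faulty clock advances: 240 x 57/60 = 228 minutes (drift: 12 minutes behind).
Shown time: 10:15 + 228 minutes = 2:03.

Final answer: 2:03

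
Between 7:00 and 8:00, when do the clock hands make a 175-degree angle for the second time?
At t minutes past 7:00, the hour hand is at 30 x 7 + 0.5t degrees and the minute hand is at 6t degrees.
The smaller angle between them is 175 degrees when |30H - 5.5t| = 175 or |30H - 5.5t| = 185.
With H = 7, solve 30 x 7 - 5.5t = +/- target for each target:
  t = (30 x 7 - 175) / 5.5 = 6.36
  t = (30 x 7 + 175) / 5.5 = 70 (outside (0, 60))
  t = (30 x 7 - 185) / 5.5 = 4.55
  t = (30 x 7 + 185) / 5.5 = 71.82 (outside (0, 60))
Valid solutions in (0, 60): {4.55, 6.36} minutes.
The second occurrence is t = 6.36 minutes.
The hands form a 175-degree angle at 6.36 minutes past 7:00.

Final answer: 6.36 minutes past 7:00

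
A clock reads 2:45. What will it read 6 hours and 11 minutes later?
Starting time: 2:45
Adding 11 minutes to 45 minutes: 45 + 11 = 56 minutes
Adding 6 hours: 2 + 6 = 8
Final time: 8:56

Final answer: 8:56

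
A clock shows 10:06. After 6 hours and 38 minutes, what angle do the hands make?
First find the time 6 hours and 38 minutes after 10:06.
Total minutes: 10 x 60 + 6 + 6 x 60 + 38 = 1004.
1004 mod 720 = 284 minutes = 4:44.
Now compute the angle at 4:44:
Hour hand: 4 x 30 + 44 x 0.5 = 142 degrees
Minute hand: 44 x 6 = 264 degrees
Difference: |142 - 264| = 122 degrees
The angle is 122 degrees

Final answer: 122 degrees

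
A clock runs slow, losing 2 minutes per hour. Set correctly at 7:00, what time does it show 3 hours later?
For every 60 true minutes, the faulty clock advances 60 - 2 = 58 minutes.
True elapsed: 3 hours = 180 minutes.
Faulty clock advances: 180 x 58/60 = 174 minutes (drift: 6 minutes behind).
Shown time: 7:00 + 174 minutes = 9:54.

Final answer: 9:54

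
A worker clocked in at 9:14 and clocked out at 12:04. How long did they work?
From 9:14 to 12:04:
(12 x 60 + 4) - (9 x 60 + 14) = 724 - 554 = 170 minutes
= 2 hours and 50 minutes

Final answer: 2 hours and 50 minutes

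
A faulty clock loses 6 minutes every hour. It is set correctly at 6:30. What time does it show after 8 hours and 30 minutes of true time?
For every 60 true minutes, the faulty clock advances 60 - 6 = 54 minutes.
True elapsed: 8 hours and 30 minutes = 510 minutes.
Faulty clock advances: 510 x 54/60 = 459 minutes (drift: 51 minutes behind).
Shown time: 6:30 + 459 minutes = 2:09.

Final answer: 2:09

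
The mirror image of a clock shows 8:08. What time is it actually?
Reflection across the vertical (12-6) axis maps a hand at angle A degrees to (360 - A) degrees, which sends a reading of T minutes past 12:00 to (720 - T) minutes past 12:00.
Mirror reads 8:08 = 488 minutes past 12:00.
Actual time: (720 - 488) mod 720 = 232 minutes = 3:52.

Final answer: 3:52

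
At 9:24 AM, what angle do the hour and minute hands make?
Hour hand position: 9 x 30 + 24 x 0.5 = 282 degrees
Minute hand position: 24 x 6 = 144 degrees
Difference: |282 - 144| = 138 degrees
The angle between the hands is 138 degrees

Final answer: 138 degrees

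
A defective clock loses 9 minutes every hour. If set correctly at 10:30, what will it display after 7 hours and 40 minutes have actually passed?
For every 60 true minutes, the faulty clock advances 60 - 9 = 51 minutes.
True elapsed: 7 hours and 40 minutes = 460 minutes.
Faulty clock advances: 460 x 51/60 = 391 minutes (drift: 69 minutes behind).
Shown time: 10:30 + 391 minutes = 5:01.

Final answer: 5:01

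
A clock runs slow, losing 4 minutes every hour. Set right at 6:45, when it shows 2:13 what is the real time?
For every 60 true minutes, the faulty clock advances 56 minutes, so 1 faulty-clock minute corresponds to 60/56 true minutes.
From 6:45 to 2:13 on the faulty dial is 448 minutes.
True elapsed: 448 x 60/56 = 480 minutes = 8 hours.
True time: 6:45 + 8 hours = 2:45.

Final answer: 2:45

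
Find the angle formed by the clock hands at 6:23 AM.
Hour hand position: 6 x 30 + 23 x 0.5 = 191.5 degrees
Minute hand position: 23 x 6 = 138 degrees
Difference: |191.5 - 138| = 53.5 degrees
The angle between the hands is 53.5 degrees

Final answer: 53.5 degrees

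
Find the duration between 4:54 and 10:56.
From 4:54 to 10:56:
(10 x 60 + 56) - (4 x 60 + 54) = 656 - 294 = 362 minutes
= 6 hours and 2 minutes

Final answer: 6 hours and 2 minutes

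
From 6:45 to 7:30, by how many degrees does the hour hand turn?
The hour hand moves 0.5 degrees per minute.
Time elapsed: 7:30 - 6:45 = 45 minutes
Angular displacement: 45 x 0.5 = 22.5 degrees

Final answer: 22.5 degrees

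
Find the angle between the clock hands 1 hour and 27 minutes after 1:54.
First find the time 1 hour and 27 minutes after 1:54.
Total minutes: 1 x 60 + 54 + 1 x 60 + 27 = 201.
201 mod 720 = 201 minutes = 3:21.
Now compute the angle at 3:21:
Hour hand: 3 x 30 + 21 x 0.5 = 100.5 degrees
Minute hand: 21 x 6 = 126 degrees
Difference: |100.5 - 126| = 25.5 degrees
The angle is 25.5 degrees

Final answer: 25.5 degrees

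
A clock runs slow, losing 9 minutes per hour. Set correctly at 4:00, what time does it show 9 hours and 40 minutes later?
For every 60 true minutes, the faulty clock advances 60 - 9 = 51 minutes.
True elapsed: 9 hours and 40 minutes = 580 minutes.
Faulty clock advances: 580 x 51/60 = 493 minutes (drift: 87 minutes behind).
Shown time: 4:00 + 493 minutes = 12:13.

Final answer: 12:13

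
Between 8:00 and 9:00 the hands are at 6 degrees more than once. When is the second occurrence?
At t minutes past 8:00, the hour hand is at 30 x 8 + 0.5t degrees and the minute hand is at 6t degrees.
The smaller angle between them is 6 degrees when |30H - 5.5t| = 6 or |30H - 5.5t| = 354.
With H = 8, solve 30 x 8 - 5.5t = +/- target for each target:
  t = (30 x 8 - 6) / 5.5 = 42.55
  t = (30 x 8 + 6) / 5.5 = 44.73
  t = (30 x 8 - 354) / 5.5 = -20.73 (outside (0, 60))
  t = (30 x 8 + 354) / 5.5 = 108 (outside (0, 60))
Valid solutions in (0, 60): {42.55, 44.73} minutes.
The second occurrence is t = 44.73 minutes.
The hands form a 6-degree angle at 44.73 minutes past 8:00.

Final answer: 44.73 minutes past 8:00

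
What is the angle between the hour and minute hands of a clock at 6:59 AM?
Hour hand position: 6 x 30 + 59 x 0.5 = 209.5 degrees
Minute hand position: 59 x 6 = 354 degrees
Difference: |209.5 - 354| = 144.5 degrees
The angle between the hands is 144.5 degrees

Final answer: 144.5 degrees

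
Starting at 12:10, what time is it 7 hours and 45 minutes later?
Starting time: 12:10
Adding 45 minutes to 10 minutes: 10 + 45 = 55 minutes
Adding 7 hours: 12 + 7 = 19 - 12 = 7
Final time: 7:55

Final answer: 7:55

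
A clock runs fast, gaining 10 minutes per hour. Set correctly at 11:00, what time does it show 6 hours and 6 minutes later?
For every 60 true minutes, the faulty clock advances 60 + 10 = 70 minutes.
True elapsed: 6 hours and 6 minutes = 366 minutes.
Faulty clock advances: 366 x 70/60 = 427 minutes (drift: 61 minutes ahead).
Shown time: 11:00 + 427 minutes = 6:07.

Final answer: 6:07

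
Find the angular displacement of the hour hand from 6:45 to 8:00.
The hour hand moves 0.5 degrees per minute.
Time elapsed: 8:00 - 6:45 = 75 minutes
Angular displacement: 75 x 0.5 = 37.5 degrees

Final answer: 37.5 degrees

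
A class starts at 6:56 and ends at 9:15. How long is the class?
From 6:56 to 9:15:
(9 x 60 + 15) - (6 x 60 + 56) = 555 - 416 = 139 minutes
= 2 hours and 19 minutes

Final answer: 2 hours and 19 minutes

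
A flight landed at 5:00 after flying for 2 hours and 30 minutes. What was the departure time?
Starting time: 5:00 = 300 total minutes past 12:00
Subtracting: 2 hours and 30 minutes = 150 minutes
300 - 150 = 150 minutes
= 2 hours and 30 minutes past 12:00 = 2:30

Final answer: 2:30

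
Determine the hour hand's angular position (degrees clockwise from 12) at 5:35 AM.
The hour hand moves 30 degrees per hour and 0.5 degrees per minute.
At 5:35: (5) x 30 + 35 x 0.5 = 150 + 17.5 = 167.5 degrees

Final answer: 167.5 degrees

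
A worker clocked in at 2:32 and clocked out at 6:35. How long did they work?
From 2:32 to 6:35:
(6 x 60 + 35) - (2 x 60 + 32) = 395 - 152 = 243 minutes
= 4 hours and 3 minutes

Final answer: 4 hours and 3 minutes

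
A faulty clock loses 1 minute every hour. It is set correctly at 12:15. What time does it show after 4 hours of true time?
For every 60 true minutes, the faulty clock advances 60 - 1 = 59 minutes.
True elapsed: 4 hours = 240 minutes.
Faulty clock advances: 240 x 59/60 = 236 minutes (drift: 4 minutes behind).
Shown time: 12:15 + 236 minutes = 4:11.

Final answer: 4:11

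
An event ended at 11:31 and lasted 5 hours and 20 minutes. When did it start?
Starting time: 11:31 = 691 total minutes past 12:00
Subtracting: 5 hours and 20 minutes = 320 minutes
691 - 320 = 371 minutes
= 6 hours and 11 minutes past 12:00 = 6:11

Final answer: 6:11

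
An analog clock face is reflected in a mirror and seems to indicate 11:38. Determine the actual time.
Reflection across the vertical (12-6) axis maps a hand at angle A degrees to (360 - A) degrees, which sends a reading of T minutes past 12:00 to (720 - T) minutes past 12:00.
Mirror reads 11:38 = 698 minutes past 12:00.
Actual time: (720 - 698) mod 720 = 22 minutes = 12:22.

Final answer: 12:22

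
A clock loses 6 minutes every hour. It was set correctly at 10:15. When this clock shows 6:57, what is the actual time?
For every 60 true minutes, the faulty clock advances 54 minutes, so 1 faulty-clock minute corresponds to 60/54 true minutes.
From 10:15 to 6:57 on the faulty dial is 522 minutes.
True elapsed: 522 x 60/54 = 580 minutes = 9 hours and 40 minutes.
True time: 10:15 + 9 hours and 40 minutes = 7:55.

Final answer: 7:55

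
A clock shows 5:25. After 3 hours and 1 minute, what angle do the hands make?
First find the time 3 hours and 1 minute after 5:25.
Total minutes: 5 x 60 + 25 + 3 x 60 + 1 = 506.
506 mod 720 = 506 minutes = 8:26.
Now compute the angle at 8:26:
Hour hand: 8 x 30 + 26 x 0.5 = 253 degrees
Minute hand: 26 x 6 = 156 degrees
Difference: |253 - 156| = 97 degrees
The angle is 97 degrees

Final answer: 97 degrees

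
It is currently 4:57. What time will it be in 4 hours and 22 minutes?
Starting time: 4:57
Adding 22 minutes to 57 minutes: 57 + 22 = 79 minutes = 1 hour and 19 minutes
Adding 4 hours: 4 + 4 + 1 (carry) = 9
Final time: 9:19

Final answer: 9:19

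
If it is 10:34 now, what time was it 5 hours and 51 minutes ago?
Starting time: 10:34 = 634 total minutes past 12:00
Subtracting: 5 hours and 51 minutes = 351 minutes
634 - 351 = 283 minutes
= 4 hours and 43 minutes past 12:00 = 4:43

Final answer: 4:43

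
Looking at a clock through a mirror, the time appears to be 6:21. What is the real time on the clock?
Reflection across the vertical (12-6) axis maps a hand at angle A degrees to (360 - A) degrees, which sends a reading of T minutes past 12:00 to (720 - T) minutes past 12:00.
Mirror reads 6:21 = 381 minutes past 12:00.
Actual time: (720 - 381) mod 720 = 339 minutes = 5:39.

Final answer: 5:39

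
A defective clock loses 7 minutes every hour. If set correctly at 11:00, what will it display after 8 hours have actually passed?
For every 60 true minutes, the faulty clock advances 60 - 7 = 53 minutes.
True elapsed: 8 hours = 480 minutes.
Faulty clock advances: 480 x 53/60 = 424 minutes (drift: 56 minutes behind).
Shown time: 11:00 + 424 minutes = 6:04.

Final answer: 6:04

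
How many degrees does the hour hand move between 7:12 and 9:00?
The hour hand moves 0.5 degrees per minute.
Time elapsed: 9:00 - 7:12 = 108 minutes
Angular displacement: 108 x 0.5 = 54 degrees

Final answer: 54 degrees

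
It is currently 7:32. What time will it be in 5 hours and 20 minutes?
Starting time: 7:32
Adding 20 minutes to 32 minutes: 32 + 20 = 52 minutes
Adding 5 hours: 7 + 5 = 12
Final time: 12:52

Final answer: 12:52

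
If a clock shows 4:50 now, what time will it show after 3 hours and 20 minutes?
Starting time: 4:50
Adding 20 minutes to 50 minutes: 50 + 20 = 70 minutes = 1 hour and 10 minutes
Adding 3 hours: 4 + 3 + 1 (carry) = 8
Final time: 8:10

Final answer: 8:10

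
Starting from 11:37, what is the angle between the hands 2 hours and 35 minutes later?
First find the time 2 hours and 35 minutes after 11:37.
Total minutes: 11 x 60 + 37 + 2 x 60 + 35 = 852.
852 mod 720 = 132 minutes = 2:12.
Now compute the angle at 2:12:
Hour hand: 2 x 30 + 12 x 0.5 = 66 degrees
Minute hand: 12 x 6 = 72 degrees
Difference: |66 - 72| = 6 degrees
The angle is 6 degrees

Final answer: 6 degrees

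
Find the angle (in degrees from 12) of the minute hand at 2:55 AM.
The minute hand moves 6 degrees per minute.
At 2:55: 55 x 6 = 330 degrees

Final answer: 330 degrees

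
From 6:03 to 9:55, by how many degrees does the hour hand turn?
The hour hand moves 0.5 degrees per minute.
Time elapsed: 9:55 - 6:03 = 232 minutes
Angular displacement: 232 x 0.5 = 116 degrees

Final answer: 116 degrees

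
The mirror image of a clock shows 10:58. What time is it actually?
Reflection across the vertical (12-6) axis maps a hand at angle A degrees to (360 - A) degrees, which sends a reading of T minutes past 12:00 to (720 - T) minutes past 12:00.
Mirror reads 10:58 = 658 minutes past 12:00.
Actual time: (720 - 658) mod 720 = 62 minutes = 1:02.

Final answer: 1:02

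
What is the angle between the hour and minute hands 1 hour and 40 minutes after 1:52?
First find the time 1 hour and 40 minutes after 1:52.
Total minutes: 1 x 60 + 52 + 1 x 60 + 40 = 212.
212 mod 720 = 212 minutes = 3:32.
Now compute the angle at 3:32:
Hour hand: 3 x 30 + 32 x 0.5 = 106 degrees
Minute hand: 32 x 6 = 192 degrees
Difference: |106 - 192| = 86 degrees
The angle is 86 degrees

Final answer: 86 degrees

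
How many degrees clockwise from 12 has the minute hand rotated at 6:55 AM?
The minute hand moves 6 degrees per minute.
At 6:55: 55 x 6 = 330 degrees

Final answer: 330 degrees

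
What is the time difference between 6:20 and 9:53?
From 6:20 to 9:53:
(9 x 60 + 53) - (6 x 60 + 20) = 593 - 380 = 213 minutes
= 3 hours and 33 minutes

Final answer: 3 hours and 33 minutes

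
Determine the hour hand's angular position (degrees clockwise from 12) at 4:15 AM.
The hour hand moves 30 degrees per hour and 0.5 degrees per minute.
At 4:15: (4) x 30 + 15 x 0.5 = 120 + 7.5 = 127.5 degrees

Final answer: 127.5 degrees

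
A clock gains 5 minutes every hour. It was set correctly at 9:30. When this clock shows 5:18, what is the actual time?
For every 60 true minutes, the faulty clock advances 65 minutes, so 1 faulty-clock minute corresponds to 60/65 true minutes.
From 9:30 to 5:18 on the faulty dial is 468 minutes.
True elapsed: 468 x 60/65 = 432 minutes = 7 hours and 12 minutes.
True time: 9:30 + 7 hours and 12 minutes = 4:42.

Final answer: 4:42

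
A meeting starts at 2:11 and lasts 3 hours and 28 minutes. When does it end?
Starting time: 2:11
Adding 28 minutes to 11 minutes: 11 + 28 = 39 minutes
Adding 3 hours: 2 + 3 = 5
Final time: 5:39

Final answer: 5:39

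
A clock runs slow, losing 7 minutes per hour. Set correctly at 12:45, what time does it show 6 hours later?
For every 60 true minutes, the faulty clock advances 60 - 7 = 53 minutes.
True elapsed: 6 hours = 360 minutes.
Faulty clock advances: 360 x 53/60 = 318 minutes (drift: 42 minutes behind).
Shown time: 12:45 + 318 minutes = 6:03.

Final answer: 6:03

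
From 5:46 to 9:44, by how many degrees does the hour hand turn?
The hour hand moves 0.5 degrees per minute.
Time elapsed: 9:44 - 5:46 = 238 minutes
Angular displacement: 238 x 0.5 = 119 degrees

Final answer: 119 degrees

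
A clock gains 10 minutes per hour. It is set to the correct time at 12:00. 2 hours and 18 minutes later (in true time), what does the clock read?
For every 60 true minutes, the faulty clock advances 60 + 10 = 70 minutes.
True elapsed: 2 hours and 18 minutes = 138 minutes.
Faulty clock advances: 138 x 70/60 = 161 minutes (drift: 23 minutes ahead).
Shown time: 12:00 + 161 minutes = 2:41.

Final answer: 2:41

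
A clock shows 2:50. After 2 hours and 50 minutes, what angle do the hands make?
First find the time 2 hours and 50 minutes after 2:50.
Total minutes: 2 x 60 + 50 + 2 x 60 + 50 = 340.
340 mod 720 = 340 minutes = 5:40.
Now compute the angle at 5:40:
Hour hand: 5 x 30 + 40 x 0.5 = 170 degrees
Minute hand: 40 x 6 = 240 degrees
Difference: |170 - 240| = 70 degrees
The angle is 70 degrees

Final answer: 70 degrees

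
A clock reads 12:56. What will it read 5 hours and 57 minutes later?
Starting time: 12:56
Adding 57 minutes to 56 minutes: 56 + 57 = 113 minutes = 1 hour and 53 minutes
Adding 5 hours: 12 + 5 + 1 (carry) = 18 - 12 = 6
Final time: 6:53

Final answer: 6:53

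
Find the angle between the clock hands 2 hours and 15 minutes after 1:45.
First find the time 2 hours and 15 minutes after 1:45.
Total minutes: 1 x 60 + 45 + 2 x 60 + 15 = 240.
240 mod 720 = 240 minutes = 4:00.
Now compute the angle at 4:00:
Hour hand: 4 x 30 + 0 x 0.5 = 120 degrees
Minute hand: 0 x 6 = 0 degrees
Difference: |120 - 0| = 120 degrees
The angle is 120 degrees

Final answer: 120 degrees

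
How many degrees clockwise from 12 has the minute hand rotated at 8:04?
The minute hand moves 6 degrees per minute.
At 8:04: 4 x 6 = 24 degrees

Final answer: 24 degrees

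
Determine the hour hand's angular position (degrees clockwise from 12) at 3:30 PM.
The hour hand moves 30 degrees per hour and 0.5 degrees per minute.
At 3:30: (3) x 30 + 30 x 0.5 = 90 + 15 = 105 degrees

Final answer: 105 degrees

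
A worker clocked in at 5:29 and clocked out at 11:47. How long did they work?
From 5:29 to 11:47:
(11 x 60 + 47) - (5 x 60 + 29) = 707 - 329 = 378 minutes
= 6 hours and 18 minutes

Final answer: 6 hours and 18 minutes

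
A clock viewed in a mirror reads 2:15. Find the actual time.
Reflection across the vertical (12-6) axis maps a hand at angle A degrees to (360 - A) degrees, which sends a reading of T minutes past 12:00 to (720 - T) minutes past 12:00.
Mirror reads 2:15 = 135 minutes past 12:00.
Actual time: (720 - 135) mod 720 = 585 minutes = 9:45.

Final answer: 9:45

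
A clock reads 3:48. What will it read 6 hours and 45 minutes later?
Starting time: 3:48
Adding 45 minutes to 48 minutes: 48 + 45 = 93 minutes = 1 hour and 33 minutes
Adding 6 hours: 3 + 6 + 1 (carry) = 10
Final time: 10:33

Final answer: 10:33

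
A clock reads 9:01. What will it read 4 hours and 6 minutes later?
Starting time: 9:01
Adding 6 minutes to 1 minute: 1 + 6 = 7 minutes
Adding 4 hours: 9 + 4 = 13 - 12 = 1
Final time: 1:07

Final answer: 1:07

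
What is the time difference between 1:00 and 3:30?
From 1:00 to 3:30:
(3 x 60 + 30) - (1 x 60 + 0) = 210 - 60 = 150 minutes
= 2 hours and 30 minutes

Final answer: 2 hours and 30 minutes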